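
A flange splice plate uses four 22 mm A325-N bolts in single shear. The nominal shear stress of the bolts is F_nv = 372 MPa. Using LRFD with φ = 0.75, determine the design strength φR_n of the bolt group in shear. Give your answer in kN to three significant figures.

A_b = π × 22² / 4 = 380.1 mm².
R_n = F_nv · A_b · n · n_s = 372 × 380.1 × 4 × 1 / 1000 = 565.6 kN.
Design strength φR_n = 0.75 × 565.6 = 424 kN.

424 kN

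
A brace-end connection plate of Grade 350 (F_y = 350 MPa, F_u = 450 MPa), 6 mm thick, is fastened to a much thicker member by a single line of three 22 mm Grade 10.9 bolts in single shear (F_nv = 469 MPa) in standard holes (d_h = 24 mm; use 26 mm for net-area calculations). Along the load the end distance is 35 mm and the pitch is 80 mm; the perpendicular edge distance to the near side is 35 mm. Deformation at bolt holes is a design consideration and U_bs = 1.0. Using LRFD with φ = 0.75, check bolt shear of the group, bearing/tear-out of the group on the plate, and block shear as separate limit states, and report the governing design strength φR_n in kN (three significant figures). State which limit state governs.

202 kN (block shear governs)

Bolt shear: A_b = π·22²/4 = 380.1 mm²; R_n = 469 × 380.1 × 3 × 1 / 1000 = 534.8 kN → 0.75 × 534.8 = 401 kN.
Bearing: edge l_c = 23, r_n = 74.52 kN; interior l_c = 56, r_n = 142.6 kN; R_n = 74.52 + 2·142.6 = 359.6 kN → 270 kN.
Block shear: A_gv = 1170, A_nv = 780, A_nt = 132 mm²; R_n = min(0.6F_uA_nv, 0.6F_yA_gv) + U_bs·F_u·A_nt = 270 kN → 202 kN.
Block shear governs: 202 kN.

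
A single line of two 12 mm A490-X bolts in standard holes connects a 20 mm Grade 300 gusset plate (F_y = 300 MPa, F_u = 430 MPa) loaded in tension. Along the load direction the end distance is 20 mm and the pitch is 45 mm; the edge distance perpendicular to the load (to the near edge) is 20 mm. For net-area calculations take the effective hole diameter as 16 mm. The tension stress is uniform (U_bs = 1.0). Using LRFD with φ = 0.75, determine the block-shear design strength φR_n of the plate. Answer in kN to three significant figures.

Shear plane L_v = 20 + 1·45 = 65 mm; A_gv = 65 × 20 = 1300 mm².
A_nv = (65 − 1.5·16) × 20 = 820 mm².
A_nt = (20 − 0.5·16) × 20 = 240 mm².
0.6 F_u A_nv = 211.6 kN; 0.6 F_y A_gv = 234 kN → shear rupture governs the shear term.
R_n = 211.6 + 1.0 × 430 × 240 / 1000 = 314.8 kN.
Design strength φR_n = 0.75 × 314.8 = 236 kN.

236 kN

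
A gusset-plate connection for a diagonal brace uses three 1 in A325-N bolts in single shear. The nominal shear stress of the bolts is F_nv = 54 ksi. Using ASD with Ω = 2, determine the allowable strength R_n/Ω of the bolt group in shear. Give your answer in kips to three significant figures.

63.6 kips

A_b = π × 1² / 4 = 0.7854 in².
R_n = F_nv · A_b · n · n_s = 54 × 0.7854 × 3 × 1 = 127.2 kips.
Allowable strength R_n/Ω = 127.2 / 2 = 63.6 kips.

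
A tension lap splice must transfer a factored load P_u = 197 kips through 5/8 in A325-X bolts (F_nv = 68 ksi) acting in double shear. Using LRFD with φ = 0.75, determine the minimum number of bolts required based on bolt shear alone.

7 bolts

A_b = π·0.625²/4 = 0.3068 in².
Per-bolt design strength φR_n = 0.75 × 68 × 0.3068 × 2 = 31.29 kips.
n ≥ 197 / 31.29 = 6.295 → use 7 bolts.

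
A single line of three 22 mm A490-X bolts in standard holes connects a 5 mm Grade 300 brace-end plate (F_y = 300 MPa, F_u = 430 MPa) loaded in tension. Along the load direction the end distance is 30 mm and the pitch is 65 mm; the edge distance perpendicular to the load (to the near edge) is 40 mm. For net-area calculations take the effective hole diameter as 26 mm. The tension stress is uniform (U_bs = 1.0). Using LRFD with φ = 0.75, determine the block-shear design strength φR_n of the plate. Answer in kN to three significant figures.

Shear plane L_v = 30 + 2·65 = 160 mm; A_gv = 160 × 5 = 800 mm².
A_nv = (160 − 2.5·26) × 5 = 475 mm².
A_nt = (40 − 0.5·26) × 5 = 135 mm².
0.6 F_u A_nv = 122.5 kN; 0.6 F_y A_gv = 144 kN → shear rupture governs the shear term.
R_n = 122.5 + 1.0 × 430 × 135 / 1000 = 180.6 kN.
Design strength φR_n = 0.75 × 180.6 = 135 kN.

135 kN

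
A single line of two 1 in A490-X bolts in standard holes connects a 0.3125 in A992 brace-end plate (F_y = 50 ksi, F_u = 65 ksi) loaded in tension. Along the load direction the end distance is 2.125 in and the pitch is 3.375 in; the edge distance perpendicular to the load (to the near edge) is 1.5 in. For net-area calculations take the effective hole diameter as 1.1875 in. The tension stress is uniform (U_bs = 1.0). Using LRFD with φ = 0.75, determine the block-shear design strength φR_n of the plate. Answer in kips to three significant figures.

47.8 kips

Shear plane L_v = 2.125 + 1·3.375 = 5.5 in; A_gv = 5.5 × 0.3125 = 1.719 in².
A_nv = (5.5 − 1.5·1.1875) × 0.3125 = 1.162 in².
A_nt = (1.5 − 0.5·1.1875) × 0.3125 = 0.2832 in².
0.6 F_u A_nv = 45.32 kips; 0.6 F_y A_gv = 51.56 kips → shear rupture governs the shear term.
R_n = 45.32 + 1.0 × 65 × 0.2832 = 63.73 kips.
Design strength φR_n = 0.75 × 63.73 = 47.8 kips.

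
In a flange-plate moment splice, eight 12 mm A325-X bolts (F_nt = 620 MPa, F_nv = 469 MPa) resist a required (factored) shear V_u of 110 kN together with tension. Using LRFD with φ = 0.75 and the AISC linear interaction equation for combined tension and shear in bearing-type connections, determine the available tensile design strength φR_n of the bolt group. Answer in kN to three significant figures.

402 kN

A_b = π·12²/4 = 113.1 mm²; f_rv = 110 × 1000 / (8 × 113.1) = 121.6 MPa.
F'_nt = 1.3 F_nt − (F_nt / φF_nv) f_rv = 1.3·620 − (620/(0.75·469))·121.6 = 591.7 MPa, capped at F_nt → F'_nt = 591.7 MPa.
R_n = F'_nt · A_b · n = 591.7 × 113.1 × 8 / 1000 = 535.4 kN.
Design strength φR_n = 0.75 × 535.4 = 402 kN.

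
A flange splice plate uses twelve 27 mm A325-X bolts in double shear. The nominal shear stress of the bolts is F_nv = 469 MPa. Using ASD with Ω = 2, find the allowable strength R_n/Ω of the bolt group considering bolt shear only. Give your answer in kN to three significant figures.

3220 kN

A_b = π × 27² / 4 = 572.6 mm².
R_n = F_nv · A_b · n · n_s = 469 × 572.6 × 12 × 2 / 1000 = 6445 kN.
Allowable strength R_n/Ω = 6445 / 2 = 3220 kN.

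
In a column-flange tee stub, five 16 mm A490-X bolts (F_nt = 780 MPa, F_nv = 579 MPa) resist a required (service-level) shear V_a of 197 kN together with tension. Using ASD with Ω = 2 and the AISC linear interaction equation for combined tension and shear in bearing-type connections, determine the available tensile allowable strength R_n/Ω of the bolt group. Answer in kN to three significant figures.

244 kN

A_b = π·16²/4 = 201.1 mm²; f_rv = 197 × 1000 / (5 × 201.1) = 196 MPa.
F'_nt = 1.3 F_nt − (Ω F_nt / F_nv) f_rv = 1.3·780 − (2·780/579)·196 = 486 MPa, capped at F_nt → F'_nt = 486 MPa.
R_n = F'_nt · A_b · n = 486 × 201.1 × 5 / 1000 = 488.6 kN.
Allowable strength R_n/Ω = 488.6 / 2 = 244 kN.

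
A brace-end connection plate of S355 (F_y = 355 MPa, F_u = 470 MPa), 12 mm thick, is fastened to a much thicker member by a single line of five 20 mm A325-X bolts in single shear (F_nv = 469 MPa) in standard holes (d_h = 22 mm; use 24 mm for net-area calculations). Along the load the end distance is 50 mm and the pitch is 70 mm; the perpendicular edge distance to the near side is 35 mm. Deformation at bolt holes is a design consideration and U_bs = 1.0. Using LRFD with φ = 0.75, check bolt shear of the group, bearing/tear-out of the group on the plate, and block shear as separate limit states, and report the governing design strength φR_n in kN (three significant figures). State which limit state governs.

553 kN (bolt shear governs)

Bolt shear: A_b = π·20²/4 = 314.2 mm²; R_n = 469 × 314.2 × 5 × 1 / 1000 = 736.7 kN → 0.75 × 736.7 = 553 kN.
Bearing: edge l_c = 39, r_n = 264 kN; interior l_c = 48, r_n = 270.7 kN; R_n = 264 + 4·270.7 = 1347 kN → 1010 kN.
Block shear: A_gv = 3960, A_nv = 2664, A_nt = 276 mm²; R_n = min(0.6F_uA_nv, 0.6F_yA_gv) + U_bs·F_u·A_nt = 881 kN → 661 kN.
Bolt shear governs: 553 kN.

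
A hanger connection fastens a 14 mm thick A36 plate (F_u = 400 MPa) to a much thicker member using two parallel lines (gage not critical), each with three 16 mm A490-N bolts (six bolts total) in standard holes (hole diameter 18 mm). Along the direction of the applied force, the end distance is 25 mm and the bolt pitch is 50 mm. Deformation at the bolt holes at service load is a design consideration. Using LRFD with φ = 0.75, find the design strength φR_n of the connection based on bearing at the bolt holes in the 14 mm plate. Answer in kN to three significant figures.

806 kN

Per bolt r_n = 1.2 l_c t F_u ≤ 2.4 d t F_u; upper limit = 2.4 × 16 × 14 × 400 / 1000 = 215 kN.
Edge bolt: l_c = 25 − 18/2 = 16 mm → 1.2 × 16 × 14 × 400 / 1000 = 107.5 → r_n = 107.5 kN.
Interior bolts: l_c = 50 − 18 = 32 mm → 1.2 × 32 × 14 × 400 / 1000 = 215 → r_n = 215 kN.
R_n = 2 × 107.5 + 4 × 215 = 1075 kN.
Design strength φR_n = 0.75 × 1075 = 806 kN.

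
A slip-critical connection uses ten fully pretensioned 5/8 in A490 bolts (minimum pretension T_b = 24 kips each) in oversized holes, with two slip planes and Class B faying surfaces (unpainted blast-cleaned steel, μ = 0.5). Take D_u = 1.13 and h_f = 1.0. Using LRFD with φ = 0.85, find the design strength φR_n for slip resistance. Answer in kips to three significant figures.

231 kips

R_n = μ · D_u · h_f · T_b · n_s · n_b = 0.5 × 1.13 × 1.0 × 24 × 2 × 10 = 271.2 kips.
Design strength φR_n = 0.85 × 271.2 = 231 kips.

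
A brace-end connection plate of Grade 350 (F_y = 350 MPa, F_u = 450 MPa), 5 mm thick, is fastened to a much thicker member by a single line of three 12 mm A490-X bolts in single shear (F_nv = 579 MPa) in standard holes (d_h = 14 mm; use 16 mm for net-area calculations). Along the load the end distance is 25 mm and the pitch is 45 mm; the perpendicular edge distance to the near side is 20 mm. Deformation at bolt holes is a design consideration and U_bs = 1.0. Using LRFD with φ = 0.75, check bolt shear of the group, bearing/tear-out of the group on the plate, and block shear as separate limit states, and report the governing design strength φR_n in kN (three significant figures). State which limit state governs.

Bolt shear: A_b = π·12²/4 = 113.1 mm²; R_n = 579 × 113.1 × 3 × 1 / 1000 = 196.5 kN → 0.75 × 196.5 = 147 kN.
Bearing: edge l_c = 18, r_n = 48.6 kN; interior l_c = 31, r_n = 64.8 kN; R_n = 48.6 + 2·64.8 = 178.2 kN → 134 kN.
Block shear: A_gv = 575, A_nv = 375, A_nt = 60 mm²; R_n = min(0.6F_uA_nv, 0.6F_yA_gv) + U_bs·F_u·A_nt = 128.2 kN → 96.2 kN.
Block shear governs: 96.2 kN.

96.2 kN (block shear governs)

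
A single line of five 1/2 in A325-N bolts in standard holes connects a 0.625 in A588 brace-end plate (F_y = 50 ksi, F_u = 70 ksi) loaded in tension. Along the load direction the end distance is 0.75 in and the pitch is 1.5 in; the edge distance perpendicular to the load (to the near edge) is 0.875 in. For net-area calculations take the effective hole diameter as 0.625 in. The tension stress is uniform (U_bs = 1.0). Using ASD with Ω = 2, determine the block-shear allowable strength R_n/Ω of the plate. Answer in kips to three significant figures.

64 kips

Shear plane L_v = 0.75 + 4·1.5 = 6.75 in; A_gv = 6.75 × 0.625 = 4.219 in².
A_nv = (6.75 − 4.5·0.625) × 0.625 = 2.461 in².
A_nt = (0.875 − 0.5·0.625) × 0.625 = 0.3516 in².
0.6 F_u A_nv = 103.4 kips; 0.6 F_y A_gv = 126.6 kips → shear rupture governs the shear term.
R_n = 103.4 + 1.0 × 70 × 0.3516 = 128 kips.
Allowable strength R_n/Ω = 128 / 2 = 64 kips.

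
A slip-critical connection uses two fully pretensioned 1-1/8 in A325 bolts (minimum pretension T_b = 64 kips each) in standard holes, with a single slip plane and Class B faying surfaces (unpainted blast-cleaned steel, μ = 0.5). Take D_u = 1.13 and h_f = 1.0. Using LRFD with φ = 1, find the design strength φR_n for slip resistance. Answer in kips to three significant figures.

72.3 kips

R_n = μ · D_u · h_f · T_b · n_s · n_b = 0.5 × 1.13 × 1.0 × 64 × 1 × 2 = 72.32 kips.
Design strength φR_n = 1 × 72.32 = 72.3 kips.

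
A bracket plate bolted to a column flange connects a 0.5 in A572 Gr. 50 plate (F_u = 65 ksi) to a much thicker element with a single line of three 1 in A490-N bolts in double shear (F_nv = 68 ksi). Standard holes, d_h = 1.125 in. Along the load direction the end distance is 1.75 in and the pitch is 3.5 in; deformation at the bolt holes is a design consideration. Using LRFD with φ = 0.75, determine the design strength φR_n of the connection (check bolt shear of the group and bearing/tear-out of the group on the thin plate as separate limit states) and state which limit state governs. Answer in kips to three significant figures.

Bolt shear: A_b = π·1²/4 = 0.7854 in²; R_n = 68 × 0.7854 × 3 × 2 = 320.4 kips → 0.75 × 320.4 = 240 kips.
Bearing (1.2 l_c t F_u ≤ 2.4 d t F_u): upper limit = 2.4·1·0.5·65 = 78 kips.
  Edge l_c = 1.75 − 1.125/2 = 1.188 → r_n = 46.31 kips; interior l_c = 3.5 − 1.125 = 2.375 → r_n = 78 kips.
  R_n,bearing = 1·46.31 + 2·78 = 202.3 kips → 0.75 × 202.3 = 152 kips.
Bearing governs: 152 kips.

152 kips (bearing governs)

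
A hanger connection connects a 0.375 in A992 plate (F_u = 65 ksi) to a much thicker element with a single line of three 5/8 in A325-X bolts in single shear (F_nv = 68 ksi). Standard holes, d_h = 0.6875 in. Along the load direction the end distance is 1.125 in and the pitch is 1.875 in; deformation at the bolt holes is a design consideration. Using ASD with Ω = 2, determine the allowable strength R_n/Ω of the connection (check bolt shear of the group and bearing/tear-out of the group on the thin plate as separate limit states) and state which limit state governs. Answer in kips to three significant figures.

31.3 kips (bolt shear governs)

Bolt shear: A_b = π·0.625²/4 = 0.3068 in²; R_n = 68 × 0.3068 × 3 × 1 = 62.59 kips → 62.59 / 2 = 31.3 kips.
Bearing (1.2 l_c t F_u ≤ 2.4 d t F_u): upper limit = 2.4·0.625·0.375·65 = 36.56 kips.
  Edge l_c = 1.125 − 0.6875/2 = 0.7812 → r_n = 22.85 kips; interior l_c = 1.875 − 0.6875 = 1.188 → r_n = 34.73 kips.
  R_n,bearing = 1·22.85 + 2·34.73 = 92.32 kips → 92.32 / 2 = 46.2 kips.
Bolt shear governs: 31.3 kips.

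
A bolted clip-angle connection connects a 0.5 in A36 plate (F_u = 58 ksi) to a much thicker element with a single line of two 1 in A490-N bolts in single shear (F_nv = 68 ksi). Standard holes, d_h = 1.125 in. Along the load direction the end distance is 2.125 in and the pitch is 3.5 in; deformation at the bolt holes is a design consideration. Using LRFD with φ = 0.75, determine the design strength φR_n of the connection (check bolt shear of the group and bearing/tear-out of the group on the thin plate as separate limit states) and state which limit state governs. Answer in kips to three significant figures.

Bolt shear: A_b = π·1²/4 = 0.7854 in²; R_n = 68 × 0.7854 × 2 × 1 = 106.8 kips → 0.75 × 106.8 = 80.1 kips.
Bearing (1.2 l_c t F_u ≤ 2.4 d t F_u): upper limit = 2.4·1·0.5·58 = 69.6 kips.
  Edge l_c = 2.125 − 1.125/2 = 1.562 → r_n = 54.38 kips; interior l_c = 3.5 − 1.125 = 2.375 → r_n = 69.6 kips.
  R_n,bearing = 1·54.38 + 1·69.6 = 124 kips → 0.75 × 124 = 93 kips.
Bolt shear governs: 80.1 kips.

80.1 kips (bolt shear governs)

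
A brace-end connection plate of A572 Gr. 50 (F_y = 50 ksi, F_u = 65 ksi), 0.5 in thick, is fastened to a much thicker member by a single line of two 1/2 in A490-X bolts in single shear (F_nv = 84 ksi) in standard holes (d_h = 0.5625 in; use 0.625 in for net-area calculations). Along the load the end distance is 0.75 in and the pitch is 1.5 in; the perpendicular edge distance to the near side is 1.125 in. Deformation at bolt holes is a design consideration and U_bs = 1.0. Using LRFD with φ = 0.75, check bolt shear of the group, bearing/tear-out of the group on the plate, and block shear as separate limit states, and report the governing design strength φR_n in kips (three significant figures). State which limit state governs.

24.7 kips (bolt shear governs)

Bolt shear: A_b = π·0.5²/4 = 0.1963 in²; R_n = 84 × 0.1963 × 2 × 1 = 32.99 kips → 0.75 × 32.99 = 24.7 kips.
Bearing: edge l_c = 0.4688, r_n = 18.28 kips; interior l_c = 0.9375, r_n = 36.56 kips; R_n = 18.28 + 1·36.56 = 54.84 kips → 41.1 kips.
Block shear: A_gv = 1.125, A_nv = 0.6562, A_nt = 0.4062 in²; R_n = min(0.6F_uA_nv, 0.6F_yA_gv) + U_bs·F_u·A_nt = 52 kips → 39 kips.
Bolt shear governs: 24.7 kips.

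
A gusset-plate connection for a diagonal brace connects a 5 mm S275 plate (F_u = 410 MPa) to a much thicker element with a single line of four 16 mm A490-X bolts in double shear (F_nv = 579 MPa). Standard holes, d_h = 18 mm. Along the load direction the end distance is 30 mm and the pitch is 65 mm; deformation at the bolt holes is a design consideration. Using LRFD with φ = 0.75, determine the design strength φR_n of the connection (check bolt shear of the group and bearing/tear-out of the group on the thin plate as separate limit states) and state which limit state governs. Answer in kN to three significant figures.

Bolt shear: A_b = π·16²/4 = 201.1 mm²; R_n = 579 × 201.1 × 4 × 2 / 1000 = 931.3 kN → 0.75 × 931.3 = 698 kN.
Bearing (1.2 l_c t F_u ≤ 2.4 d t F_u): upper limit = 2.4·16·5·410 / 1000 = 78.72 kN.
  Edge l_c = 30 − 18/2 = 21 → r_n = 51.66 kN; interior l_c = 65 − 18 = 47 → r_n = 78.72 kN.
  R_n,bearing = 1·51.66 + 3·78.72 = 287.8 kN → 0.75 × 287.8 = 216 kN.
Bearing governs: 216 kN.

216 kN (bearing governs)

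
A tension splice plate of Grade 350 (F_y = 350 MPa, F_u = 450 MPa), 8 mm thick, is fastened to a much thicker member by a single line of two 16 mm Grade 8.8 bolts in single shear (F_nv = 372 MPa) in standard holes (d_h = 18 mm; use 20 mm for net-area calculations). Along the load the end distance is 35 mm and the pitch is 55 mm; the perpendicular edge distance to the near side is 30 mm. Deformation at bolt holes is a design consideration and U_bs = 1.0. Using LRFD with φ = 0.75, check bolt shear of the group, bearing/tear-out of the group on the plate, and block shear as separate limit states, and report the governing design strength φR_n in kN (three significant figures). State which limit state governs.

Bolt shear: A_b = π·16²/4 = 201.1 mm²; R_n = 372 × 201.1 × 2 × 1 / 1000 = 149.6 kN → 0.75 × 149.6 = 112 kN.
Bearing: edge l_c = 26, r_n = 112.3 kN; interior l_c = 37, r_n = 138.2 kN; R_n = 112.3 + 1·138.2 = 250.6 kN → 188 kN.
Block shear: A_gv = 720, A_nv = 480, A_nt = 160 mm²; R_n = min(0.6F_uA_nv, 0.6F_yA_gv) + U_bs·F_u·A_nt = 201.6 kN → 151 kN.
Bolt shear governs: 112 kN.

112 kN (bolt shear governs)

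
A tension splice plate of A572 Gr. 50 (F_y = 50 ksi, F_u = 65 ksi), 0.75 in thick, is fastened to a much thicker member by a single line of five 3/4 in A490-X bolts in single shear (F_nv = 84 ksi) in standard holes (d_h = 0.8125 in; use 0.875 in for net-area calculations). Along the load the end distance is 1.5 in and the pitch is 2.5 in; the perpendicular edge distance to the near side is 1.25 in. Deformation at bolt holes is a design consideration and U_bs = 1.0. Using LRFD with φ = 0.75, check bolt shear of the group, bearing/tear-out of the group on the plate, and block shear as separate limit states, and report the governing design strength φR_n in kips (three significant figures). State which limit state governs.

139 kips (bolt shear governs)

Bolt shear: A_b = π·0.75²/4 = 0.4418 in²; R_n = 84 × 0.4418 × 5 × 1 = 185.6 kips → 0.75 × 185.6 = 139 kips.
Bearing: edge l_c = 1.094, r_n = 63.98 kips; interior l_c = 1.688, r_n = 87.75 kips; R_n = 63.98 + 4·87.75 = 415 kips → 311 kips.
Block shear: A_gv = 8.625, A_nv = 5.672, A_nt = 0.6094 in²; R_n = min(0.6F_uA_nv, 0.6F_yA_gv) + U_bs·F_u·A_nt = 260.8 kips → 196 kips.
Bolt shear governs: 139 kips.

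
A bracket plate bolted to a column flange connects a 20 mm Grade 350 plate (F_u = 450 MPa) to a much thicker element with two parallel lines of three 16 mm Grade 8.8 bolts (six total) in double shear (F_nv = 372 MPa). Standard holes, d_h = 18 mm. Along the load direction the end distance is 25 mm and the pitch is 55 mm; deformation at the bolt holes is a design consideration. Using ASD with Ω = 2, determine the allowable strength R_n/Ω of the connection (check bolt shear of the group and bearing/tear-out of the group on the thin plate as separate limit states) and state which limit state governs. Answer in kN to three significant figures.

Bolt shear: A_b = π·16²/4 = 201.1 mm²; R_n = 372 × 201.1 × 6 × 2 / 1000 = 897.5 kN → 897.5 / 2 = 449 kN.
Bearing (1.2 l_c t F_u ≤ 2.4 d t F_u): upper limit = 2.4·16·20·450 / 1000 = 345.6 kN.
  Edge l_c = 25 − 18/2 = 16 → r_n = 172.8 kN; interior l_c = 55 − 18 = 37 → r_n = 345.6 kN.
  R_n,bearing = 2·172.8 + 4·345.6 = 1728 kN → 1728 / 2 = 864 kN.
Bolt shear governs: 449 kN.

449 kN (bolt shear governs)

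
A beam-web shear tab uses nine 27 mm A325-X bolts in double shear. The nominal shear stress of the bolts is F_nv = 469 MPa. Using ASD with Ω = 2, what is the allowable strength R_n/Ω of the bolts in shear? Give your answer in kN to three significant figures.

A_b = π × 27² / 4 = 572.6 mm².
R_n = F_nv · A_b · n · n_s = 469 × 572.6 × 9 × 2 / 1000 = 4834 kN.
Allowable strength R_n/Ω = 4834 / 2 = 2420 kN.

2420 kN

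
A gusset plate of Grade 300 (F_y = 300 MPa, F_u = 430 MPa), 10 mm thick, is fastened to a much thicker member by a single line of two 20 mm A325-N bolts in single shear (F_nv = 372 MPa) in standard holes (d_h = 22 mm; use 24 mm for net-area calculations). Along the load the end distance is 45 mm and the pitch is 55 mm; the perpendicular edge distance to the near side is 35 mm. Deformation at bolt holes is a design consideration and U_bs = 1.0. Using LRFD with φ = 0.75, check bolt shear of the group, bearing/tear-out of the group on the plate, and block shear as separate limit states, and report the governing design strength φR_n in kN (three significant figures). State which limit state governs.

175 kN (bolt shear governs)

Bolt shear: A_b = π·20²/4 = 314.2 mm²; R_n = 372 × 314.2 × 2 × 1 / 1000 = 233.7 kN → 0.75 × 233.7 = 175 kN.
Bearing: edge l_c = 34, r_n = 175.4 kN; interior l_c = 33, r_n = 170.3 kN; R_n = 175.4 + 1·170.3 = 345.7 kN → 259 kN.
Block shear: A_gv = 1000, A_nv = 640, A_nt = 230 mm²; R_n = min(0.6F_uA_nv, 0.6F_yA_gv) + U_bs·F_u·A_nt = 264 kN → 198 kN.
Bolt shear governs: 175 kN.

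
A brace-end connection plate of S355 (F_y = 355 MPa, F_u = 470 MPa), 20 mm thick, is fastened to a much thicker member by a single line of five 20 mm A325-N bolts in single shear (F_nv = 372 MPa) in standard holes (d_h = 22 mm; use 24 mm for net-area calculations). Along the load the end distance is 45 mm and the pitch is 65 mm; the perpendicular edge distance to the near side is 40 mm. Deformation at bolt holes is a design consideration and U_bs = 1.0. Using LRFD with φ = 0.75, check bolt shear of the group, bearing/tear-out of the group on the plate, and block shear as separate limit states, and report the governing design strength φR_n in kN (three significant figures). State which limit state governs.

438 kN (bolt shear governs)

Bolt shear: A_b = π·20²/4 = 314.2 mm²; R_n = 372 × 314.2 × 5 × 1 / 1000 = 584.3 kN → 0.75 × 584.3 = 438 kN.
Bearing: edge l_c = 34, r_n = 383.5 kN; interior l_c = 43, r_n = 451.2 kN; R_n = 383.5 + 4·451.2 = 2188 kN → 1640 kN.
Block shear: A_gv = 6100, A_nv = 3940, A_nt = 560 mm²; R_n = min(0.6F_uA_nv, 0.6F_yA_gv) + U_bs·F_u·A_nt = 1374 kN → 1030 kN.
Bolt shear governs: 438 kN.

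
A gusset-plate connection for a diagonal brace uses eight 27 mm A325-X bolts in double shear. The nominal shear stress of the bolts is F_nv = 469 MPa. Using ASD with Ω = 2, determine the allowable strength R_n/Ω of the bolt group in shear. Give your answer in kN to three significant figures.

A_b = π × 27² / 4 = 572.6 mm².
R_n = F_nv · A_b · n · n_s = 469 × 572.6 × 8 × 2 / 1000 = 4296 kN.
Allowable strength R_n/Ω = 4296 / 2 = 2150 kN.

2150 kN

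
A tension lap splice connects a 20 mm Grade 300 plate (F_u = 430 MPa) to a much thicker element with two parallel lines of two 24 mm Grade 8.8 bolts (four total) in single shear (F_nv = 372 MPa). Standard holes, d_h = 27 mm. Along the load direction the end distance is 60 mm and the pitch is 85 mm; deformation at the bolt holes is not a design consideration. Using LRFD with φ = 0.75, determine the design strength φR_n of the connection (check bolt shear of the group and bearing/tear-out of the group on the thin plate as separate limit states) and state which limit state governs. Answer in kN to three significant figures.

Bolt shear: A_b = π·24²/4 = 452.4 mm²; R_n = 372 × 452.4 × 4 × 1 / 1000 = 673.2 kN → 0.75 × 673.2 = 505 kN.
Bearing (1.5 l_c t F_u ≤ 3.0 d t F_u): upper limit = 3.0·24·20·430 / 1000 = 619.2 kN.
  Edge l_c = 60 − 27/2 = 46.5 → r_n = 599.9 kN; interior l_c = 85 − 27 = 58 → r_n = 619.2 kN.
  R_n,bearing = 2·599.9 + 2·619.2 = 2438 kN → 0.75 × 2438 = 1830 kN.
Bolt shear governs: 505 kN.

505 kN (bolt shear governs)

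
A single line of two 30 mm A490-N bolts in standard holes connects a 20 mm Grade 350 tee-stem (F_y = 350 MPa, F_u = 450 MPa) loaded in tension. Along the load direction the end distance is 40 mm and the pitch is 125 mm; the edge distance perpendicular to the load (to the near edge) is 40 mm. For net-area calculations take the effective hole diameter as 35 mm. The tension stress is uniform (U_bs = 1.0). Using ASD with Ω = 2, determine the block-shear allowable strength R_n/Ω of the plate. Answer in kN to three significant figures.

405 kN

Shear plane L_v = 40 + 1·125 = 165 mm; A_gv = 165 × 20 = 3300 mm².
A_nv = (165 − 1.5·35) × 20 = 2250 mm².
A_nt = (40 − 0.5·35) × 20 = 450 mm².
0.6 F_u A_nv = 607.5 kN; 0.6 F_y A_gv = 693 kN → shear rupture governs the shear term.
R_n = 607.5 + 1.0 × 450 × 450 / 1000 = 810 kN.
Allowable strength R_n/Ω = 810 / 2 = 405 kN.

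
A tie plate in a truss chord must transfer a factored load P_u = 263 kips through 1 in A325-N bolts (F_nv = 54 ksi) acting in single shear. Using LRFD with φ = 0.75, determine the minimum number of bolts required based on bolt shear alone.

9 bolts

A_b = π·1²/4 = 0.7854 in².
Per-bolt design strength φR_n = 0.75 × 54 × 0.7854 × 1 = 31.81 kips.
n ≥ 263 / 31.81 = 8.268 → use 9 bolts.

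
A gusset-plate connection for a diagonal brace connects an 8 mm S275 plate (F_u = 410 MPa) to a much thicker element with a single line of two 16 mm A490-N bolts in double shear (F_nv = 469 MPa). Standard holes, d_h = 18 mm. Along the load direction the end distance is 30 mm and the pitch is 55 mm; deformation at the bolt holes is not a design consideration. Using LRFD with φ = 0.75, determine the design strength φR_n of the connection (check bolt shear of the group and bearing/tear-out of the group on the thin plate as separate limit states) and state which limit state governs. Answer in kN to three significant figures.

Bolt shear: A_b = π·16²/4 = 201.1 mm²; R_n = 469 × 201.1 × 2 × 2 / 1000 = 377.2 kN → 0.75 × 377.2 = 283 kN.
Bearing (1.5 l_c t F_u ≤ 3.0 d t F_u): upper limit = 3.0·16·8·410 / 1000 = 157.4 kN.
  Edge l_c = 30 − 18/2 = 21 → r_n = 103.3 kN; interior l_c = 55 − 18 = 37 → r_n = 157.4 kN.
  R_n,bearing = 1·103.3 + 1·157.4 = 260.8 kN → 0.75 × 260.8 = 196 kN.
Bearing governs: 196 kN.

196 kN (bearing governs)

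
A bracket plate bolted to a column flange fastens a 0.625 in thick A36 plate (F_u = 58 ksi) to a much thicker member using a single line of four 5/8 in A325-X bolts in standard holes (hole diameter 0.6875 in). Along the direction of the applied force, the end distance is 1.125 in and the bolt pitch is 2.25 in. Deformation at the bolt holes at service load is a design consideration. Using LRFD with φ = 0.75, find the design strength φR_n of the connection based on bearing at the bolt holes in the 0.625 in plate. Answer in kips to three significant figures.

Per bolt r_n = 1.2 l_c t F_u ≤ 2.4 d t F_u; upper limit = 2.4 × 0.625 × 0.625 × 58 = 54.38 kips.
Edge bolt: l_c = 1.125 − 0.6875/2 = 0.7812 in → 1.2 × 0.7812 × 0.625 × 58 = 33.98 → r_n = 33.98 kips.
Interior bolts: l_c = 2.25 − 0.6875 = 1.562 in → 1.2 × 1.562 × 0.625 × 58 = 67.97 → r_n = 54.38 kips.
R_n = 1 × 33.98 + 3 × 54.38 = 197.1 kips.
Design strength φR_n = 0.75 × 197.1 = 148 kips.

148 kips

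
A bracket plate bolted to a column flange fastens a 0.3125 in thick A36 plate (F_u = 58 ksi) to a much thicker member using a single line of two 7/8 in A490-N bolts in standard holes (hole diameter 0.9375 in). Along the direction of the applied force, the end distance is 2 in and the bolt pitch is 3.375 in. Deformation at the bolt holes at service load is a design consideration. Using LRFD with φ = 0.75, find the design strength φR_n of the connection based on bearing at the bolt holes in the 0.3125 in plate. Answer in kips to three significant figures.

Per bolt r_n = 1.2 l_c t F_u ≤ 2.4 d t F_u; upper limit = 2.4 × 0.875 × 0.3125 × 58 = 38.06 kips.
Edge bolt: l_c = 2 − 0.9375/2 = 1.531 in → 1.2 × 1.531 × 0.3125 × 58 = 33.3 → r_n = 33.3 kips.
Interior bolts: l_c = 3.375 − 0.9375 = 2.438 in → 1.2 × 2.438 × 0.3125 × 58 = 53.02 → r_n = 38.06 kips.
R_n = 1 × 33.3 + 1 × 38.06 = 71.37 kips.
Design strength φR_n = 0.75 × 71.37 = 53.5 kips.

53.5 kips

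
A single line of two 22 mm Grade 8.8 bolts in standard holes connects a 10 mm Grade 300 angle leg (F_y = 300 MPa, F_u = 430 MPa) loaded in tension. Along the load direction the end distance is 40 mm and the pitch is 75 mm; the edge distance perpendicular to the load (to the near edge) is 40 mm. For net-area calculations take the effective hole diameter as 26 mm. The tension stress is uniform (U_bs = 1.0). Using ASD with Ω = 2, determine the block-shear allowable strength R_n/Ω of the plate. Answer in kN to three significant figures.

156 kN

Shear plane L_v = 40 + 1·75 = 115 mm; A_gv = 115 × 10 = 1150 mm².
A_nv = (115 − 1.5·26) × 10 = 760 mm².
A_nt = (40 − 0.5·26) × 10 = 270 mm².
0.6 F_u A_nv = 196.1 kN; 0.6 F_y A_gv = 207 kN → shear rupture governs the shear term.
R_n = 196.1 + 1.0 × 430 × 270 / 1000 = 312.2 kN.
Allowable strength R_n/Ω = 312.2 / 2 = 156 kN.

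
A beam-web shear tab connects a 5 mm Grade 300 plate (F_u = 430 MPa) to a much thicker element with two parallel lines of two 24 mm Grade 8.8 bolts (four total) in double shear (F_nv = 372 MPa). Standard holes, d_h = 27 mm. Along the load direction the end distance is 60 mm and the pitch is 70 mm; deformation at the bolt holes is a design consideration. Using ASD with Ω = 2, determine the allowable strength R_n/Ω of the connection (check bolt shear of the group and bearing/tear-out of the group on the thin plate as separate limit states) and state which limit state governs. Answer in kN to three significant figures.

Bolt shear: A_b = π·24²/4 = 452.4 mm²; R_n = 372 × 452.4 × 4 × 2 / 1000 = 1346 kN → 1346 / 2 = 673 kN.
Bearing (1.2 l_c t F_u ≤ 2.4 d t F_u): upper limit = 2.4·24·5·430 / 1000 = 123.8 kN.
  Edge l_c = 60 − 27/2 = 46.5 → r_n = 120 kN; interior l_c = 70 − 27 = 43 → r_n = 110.9 kN.
  R_n,bearing = 2·120 + 2·110.9 = 461.8 kN → 461.8 / 2 = 231 kN.
Bearing governs: 231 kN.

231 kN (bearing governs)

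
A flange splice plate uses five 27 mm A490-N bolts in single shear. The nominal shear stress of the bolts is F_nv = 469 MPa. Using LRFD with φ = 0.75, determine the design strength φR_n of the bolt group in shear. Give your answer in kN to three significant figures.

A_b = π × 27² / 4 = 572.6 mm².
R_n = F_nv · A_b · n · n_s = 469 × 572.6 × 5 × 1 / 1000 = 1343 kN.
Design strength φR_n = 0.75 × 1343 = 1010 kN.

1010 kN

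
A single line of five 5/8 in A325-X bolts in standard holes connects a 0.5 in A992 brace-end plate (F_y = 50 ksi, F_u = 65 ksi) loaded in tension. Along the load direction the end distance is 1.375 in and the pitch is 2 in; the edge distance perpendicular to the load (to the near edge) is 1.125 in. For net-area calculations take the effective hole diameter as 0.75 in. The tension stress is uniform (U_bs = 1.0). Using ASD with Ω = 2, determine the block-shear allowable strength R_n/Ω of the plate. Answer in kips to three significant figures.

70.7 kips

Shear plane L_v = 1.375 + 4·2 = 9.375 in; A_gv = 9.375 × 0.5 = 4.688 in².
A_nv = (9.375 − 4.5·0.75) × 0.5 = 3 in².
A_nt = (1.125 − 0.5·0.75) × 0.5 = 0.375 in².
0.6 F_u A_nv = 117 kips; 0.6 F_y A_gv = 140.6 kips → shear rupture governs the shear term.
R_n = 117 + 1.0 × 65 × 0.375 = 141.4 kips.
Allowable strength R_n/Ω = 141.4 / 2 = 70.7 kips.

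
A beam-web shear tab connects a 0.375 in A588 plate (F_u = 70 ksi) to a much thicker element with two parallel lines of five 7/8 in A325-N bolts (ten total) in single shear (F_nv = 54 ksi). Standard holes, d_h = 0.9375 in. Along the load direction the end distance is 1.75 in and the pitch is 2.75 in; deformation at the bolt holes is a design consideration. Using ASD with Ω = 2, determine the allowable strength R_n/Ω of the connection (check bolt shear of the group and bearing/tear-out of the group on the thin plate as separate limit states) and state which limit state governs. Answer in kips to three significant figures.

162 kips (bolt shear governs)

Bolt shear: A_b = π·0.875²/4 = 0.6013 in²; R_n = 54 × 0.6013 × 10 × 1 = 324.7 kips → 324.7 / 2 = 162 kips.
Bearing (1.2 l_c t F_u ≤ 2.4 d t F_u): upper limit = 2.4·0.875·0.375·70 = 55.13 kips.
  Edge l_c = 1.75 − 0.9375/2 = 1.281 → r_n = 40.36 kips; interior l_c = 2.75 − 0.9375 = 1.812 → r_n = 55.13 kips.
  R_n,bearing = 2·40.36 + 8·55.13 = 521.7 kips → 521.7 / 2 = 261 kips.
Bolt shear governs: 162 kips.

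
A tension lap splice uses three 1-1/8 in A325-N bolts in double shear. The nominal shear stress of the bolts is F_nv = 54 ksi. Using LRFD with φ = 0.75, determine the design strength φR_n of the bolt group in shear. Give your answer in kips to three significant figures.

A_b = π × 1.125² / 4 = 0.994 in².
R_n = F_nv · A_b · n · n_s = 54 × 0.994 × 3 × 2 = 322.1 kips.
Design strength φR_n = 0.75 × 322.1 = 242 kips.

242 kips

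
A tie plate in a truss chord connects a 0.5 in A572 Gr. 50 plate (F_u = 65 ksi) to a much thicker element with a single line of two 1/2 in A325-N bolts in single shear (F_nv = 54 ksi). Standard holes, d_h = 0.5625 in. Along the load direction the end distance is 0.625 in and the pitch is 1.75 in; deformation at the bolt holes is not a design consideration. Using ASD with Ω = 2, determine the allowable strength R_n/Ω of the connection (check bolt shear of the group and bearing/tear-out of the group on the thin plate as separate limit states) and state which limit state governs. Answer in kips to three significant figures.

10.6 kips (bolt shear governs)

Bolt shear: A_b = π·0.5²/4 = 0.1963 in²; R_n = 54 × 0.1963 × 2 × 1 = 21.21 kips → 21.21 / 2 = 10.6 kips.
Bearing (1.5 l_c t F_u ≤ 3.0 d t F_u): upper limit = 3.0·0.5·0.5·65 = 48.75 kips.
  Edge l_c = 0.625 − 0.5625/2 = 0.3438 → r_n = 16.76 kips; interior l_c = 1.75 − 0.5625 = 1.188 → r_n = 48.75 kips.
  R_n,bearing = 1·16.76 + 1·48.75 = 65.51 kips → 65.51 / 2 = 32.8 kips.
Bolt shear governs: 10.6 kips.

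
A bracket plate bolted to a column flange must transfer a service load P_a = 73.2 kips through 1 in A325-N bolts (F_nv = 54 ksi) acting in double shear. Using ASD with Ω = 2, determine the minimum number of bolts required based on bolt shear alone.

2 bolts

A_b = π·1²/4 = 0.7854 in².
Per-bolt allowable strength R_n/Ω = 54 × 0.7854 × 2 / 2 = 42.41 kips.
n ≥ 73.2 / 42.41 = 1.726 → use 2 bolts.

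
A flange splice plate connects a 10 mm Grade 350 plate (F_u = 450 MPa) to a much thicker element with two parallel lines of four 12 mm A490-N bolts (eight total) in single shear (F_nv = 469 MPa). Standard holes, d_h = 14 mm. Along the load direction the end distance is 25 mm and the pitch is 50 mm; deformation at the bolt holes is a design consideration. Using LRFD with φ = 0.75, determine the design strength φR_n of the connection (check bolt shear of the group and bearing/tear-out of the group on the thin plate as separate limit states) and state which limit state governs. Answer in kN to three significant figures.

318 kN (bolt shear governs)

Bolt shear: A_b = π·12²/4 = 113.1 mm²; R_n = 469 × 113.1 × 8 × 1 / 1000 = 424.3 kN → 0.75 × 424.3 = 318 kN.
Bearing (1.2 l_c t F_u ≤ 2.4 d t F_u): upper limit = 2.4·12·10·450 / 1000 = 129.6 kN.
  Edge l_c = 25 − 14/2 = 18 → r_n = 97.2 kN; interior l_c = 50 − 14 = 36 → r_n = 129.6 kN.
  R_n,bearing = 2·97.2 + 6·129.6 = 972 kN → 0.75 × 972 = 729 kN.
Bolt shear governs: 318 kN.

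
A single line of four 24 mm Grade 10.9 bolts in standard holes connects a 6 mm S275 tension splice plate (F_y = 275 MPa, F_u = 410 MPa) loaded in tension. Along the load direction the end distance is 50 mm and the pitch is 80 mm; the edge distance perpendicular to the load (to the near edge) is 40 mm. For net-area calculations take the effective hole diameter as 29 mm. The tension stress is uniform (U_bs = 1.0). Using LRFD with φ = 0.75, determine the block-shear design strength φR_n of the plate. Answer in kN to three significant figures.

Shear plane L_v = 50 + 3·80 = 290 mm; A_gv = 290 × 6 = 1740 mm².
A_nv = (290 − 3.5·29) × 6 = 1131 mm².
A_nt = (40 − 0.5·29) × 6 = 153 mm².
0.6 F_u A_nv = 278.2 kN; 0.6 F_y A_gv = 287.1 kN → shear rupture governs the shear term.
R_n = 278.2 + 1.0 × 410 × 153 / 1000 = 341 kN.
Design strength φR_n = 0.75 × 341 = 256 kN.

256 kN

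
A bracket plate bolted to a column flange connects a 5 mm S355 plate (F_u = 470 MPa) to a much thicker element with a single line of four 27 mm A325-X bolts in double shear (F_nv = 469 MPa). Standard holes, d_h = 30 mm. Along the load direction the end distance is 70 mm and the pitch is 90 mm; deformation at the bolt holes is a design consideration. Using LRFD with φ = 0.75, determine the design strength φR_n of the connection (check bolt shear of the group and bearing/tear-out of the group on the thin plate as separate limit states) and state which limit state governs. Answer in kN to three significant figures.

457 kN (bearing governs)

Bolt shear: A_b = π·27²/4 = 572.6 mm²; R_n = 469 × 572.6 × 4 × 2 / 1000 = 2148 kN → 0.75 × 2148 = 1610 kN.
Bearing (1.2 l_c t F_u ≤ 2.4 d t F_u): upper limit = 2.4·27·5·470 / 1000 = 152.3 kN.
  Edge l_c = 70 − 30/2 = 55 → r_n = 152.3 kN; interior l_c = 90 − 30 = 60 → r_n = 152.3 kN.
  R_n,bearing = 1·152.3 + 3·152.3 = 609.1 kN → 0.75 × 609.1 = 457 kN.
Bearing governs: 457 kN.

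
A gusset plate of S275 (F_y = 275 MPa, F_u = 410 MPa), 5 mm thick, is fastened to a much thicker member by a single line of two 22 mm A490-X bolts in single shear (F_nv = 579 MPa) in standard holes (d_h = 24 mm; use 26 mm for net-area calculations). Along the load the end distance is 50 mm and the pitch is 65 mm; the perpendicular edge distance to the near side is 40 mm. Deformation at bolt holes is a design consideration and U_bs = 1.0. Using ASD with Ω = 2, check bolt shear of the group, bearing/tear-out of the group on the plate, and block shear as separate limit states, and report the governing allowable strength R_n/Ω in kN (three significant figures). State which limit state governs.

74.4 kN (block shear governs)

Bolt shear: A_b = π·22²/4 = 380.1 mm²; R_n = 579 × 380.1 × 2 × 1 / 1000 = 440.2 kN → 440.2 / 2 = 220 kN.
Bearing: edge l_c = 38, r_n = 93.48 kN; interior l_c = 41, r_n = 100.9 kN; R_n = 93.48 + 1·100.9 = 194.3 kN → 97.2 kN.
Block shear: A_gv = 575, A_nv = 380, A_nt = 135 mm²; R_n = min(0.6F_uA_nv, 0.6F_yA_gv) + U_bs·F_u·A_nt = 148.8 kN → 74.4 kN.
Block shear governs: 74.4 kN.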